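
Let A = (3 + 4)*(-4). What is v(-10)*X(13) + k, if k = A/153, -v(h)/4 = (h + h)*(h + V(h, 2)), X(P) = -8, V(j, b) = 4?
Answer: 587492/153 ≈ 3839.8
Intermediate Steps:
A = -28 (A = 7*(-4) = -28)
v(h) = -8*h*(4 + h) (v(h) = -4*(h + h)*(h + 4) = -4*2*h*(4 + h) = -8*h*(4 + h))
k = -28/153 ≈ -0.18301
v(-10)*X(13) + k = -8*(-10)*(4 - 10)*(-8) - 28/153 = -8*(-10)*(-6)*(-8) - 28/153 = -480*(-8) - 28/153 = 3840 - 28/153 = 587492/153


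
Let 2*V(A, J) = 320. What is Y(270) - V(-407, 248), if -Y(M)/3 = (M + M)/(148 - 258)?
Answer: -1598/11 ≈ -145.27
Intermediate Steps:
V(A, J) = 160 (V(A, J) = (1/2)*320 = 160)
Y(M) = 3*M/55 (Y(M) = -3*(M + M)/(148 - 258) = -3*2*M/(-110) = -3*2*M*(-1)/110 = -(-3)*M/55 = 3*M/55)
Y(270) - V(-407, 248) = (3/55)*270 - 1*160 = 162/11 - 160 = -1598/11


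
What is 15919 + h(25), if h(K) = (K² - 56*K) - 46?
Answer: 15098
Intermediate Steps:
h(K) = -46 + K² - 56*K
15919 + h(25) = 15919 + (-46 + 25² - 56*25) = 15919 + (-46 + 625 - 1400) = 15919 - 821 = 15098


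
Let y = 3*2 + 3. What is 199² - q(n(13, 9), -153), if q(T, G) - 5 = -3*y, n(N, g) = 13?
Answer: 39623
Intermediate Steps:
y = 9 (y = 6 + 3 = 9)
q(T, G) = -22 (q(T, G) = 5 - 3*9 = 5 - 27 = -22)
199² - q(n(13, 9), -153) = 199² - 1*(-22) = 39601 + 22 = 39623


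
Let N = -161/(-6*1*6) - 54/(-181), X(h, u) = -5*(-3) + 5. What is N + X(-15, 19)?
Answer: 161405/6516 ≈ 24.771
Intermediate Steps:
X(h, u) = 20 (X(h, u) = 15 + 5 = 20)
N = 31085/6516 (N = -161/((-6*6)) - 54*(-1/181) = -161/(-36) + 54/181 = -161*(-1/36) + 54/181 = 161/36 + 54/181 = 31085/6516 ≈ 4.7706)
N + X(-15, 19) = 31085/6516 + 20 = 161405/6516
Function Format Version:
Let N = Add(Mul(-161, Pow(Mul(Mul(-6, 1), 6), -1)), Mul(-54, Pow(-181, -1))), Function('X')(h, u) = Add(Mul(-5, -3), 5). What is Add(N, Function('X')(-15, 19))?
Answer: Rational(161405, 6516) ≈ 24.771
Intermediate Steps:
Function('X')(h, u) = 20 (Function('X')(h, u) = Add(15, 5) = 20)
N = Rational(31085, 6516) (N = Add(Mul(-161, Pow(Mul(-6, 6), -1)), Mul(-54, Rational(-1, 181))) = Add(Mul(-161, Pow(-36, -1)), Rational(54, 181)) = Add(Mul(-161, Rational(-1, 36)), Rational(54, 181)) = Add(Rational(161, 36), Rational(54, 181)) = Rational(31085, 6516) ≈ 4.7706)
Add(N, Function('X')(-15, 19)) = Add(Rational(31085, 6516), 20) = Rational(161405, 6516)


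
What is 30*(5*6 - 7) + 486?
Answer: 1176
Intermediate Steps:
30*(5*6 - 7) + 486 = 30*(30 - 7) + 486 = 30*23 + 486 = 690 + 486 = 1176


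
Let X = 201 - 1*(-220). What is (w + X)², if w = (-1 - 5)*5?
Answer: 152881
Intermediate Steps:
X = 421 (X = 201 + 220 = 421)
w = -30 (w = -6*5 = -30)
(w + X)² = (-30 + 421)² = 391² = 152881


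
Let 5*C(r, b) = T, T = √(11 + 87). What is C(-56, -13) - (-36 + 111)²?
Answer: -5625 + 7*√2/5 ≈ -5623.0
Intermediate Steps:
T = 7*√2 (T = √98 = 7*√2 ≈ 9.8995)
C(r, b) = 7*√2/5 (C(r, b) = (7*√2)/5 = 7*√2/5)
C(-56, -13) - (-36 + 111)² = 7*√2/5 - (-36 + 111)² = 7*√2/5 - 1*75² = 7*√2/5 - 1*5625 = 7*√2/5 - 5625 = -5625 + 7*√2/5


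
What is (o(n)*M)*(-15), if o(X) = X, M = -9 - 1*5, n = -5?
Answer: -1050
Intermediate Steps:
M = -14 (M = -9 - 5 = -14)
(o(n)*M)*(-15) = -5*(-14)*(-15) = 70*(-15) = -1050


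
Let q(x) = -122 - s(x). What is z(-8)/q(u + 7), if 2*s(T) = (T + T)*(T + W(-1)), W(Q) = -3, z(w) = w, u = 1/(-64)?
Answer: 32768/613697 ≈ 0.053394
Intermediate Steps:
u = -1/64 ≈ -0.015625
s(T) = T*(-3 + T) (s(T) = ((T + T)*(T - 3))/2 = ((2*T)*(-3 + T))/2 = (2*T*(-3 + T))/2 = T*(-3 + T))
q(x) = -122 - x*(-3 + x)
z(-8)/q(u + 7) = -8/(-122 - (-1/64 + 7)*(-3 + (-1/64 + 7))) = -8/(-122 - 1*447/64*(-3 + 447/64)) = -8/(-122 - 1*447/64*255/64) = -8/(-122 - 113985/4096) = -8/(-613697/4096) = -8*(-4096/613697) = 32768/613697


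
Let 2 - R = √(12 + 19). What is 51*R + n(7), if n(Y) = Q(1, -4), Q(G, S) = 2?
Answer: 104 - 51*√31 ≈ -179.96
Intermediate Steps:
n(Y) = 2
R = 2 - √31 (R = 2 - √(12 + 19) = 2 - √31 ≈ -3.5678)
51*R + n(7) = 51*(2 - √31) + 2 = (102 - 51*√31) + 2 = 104 - 51*√31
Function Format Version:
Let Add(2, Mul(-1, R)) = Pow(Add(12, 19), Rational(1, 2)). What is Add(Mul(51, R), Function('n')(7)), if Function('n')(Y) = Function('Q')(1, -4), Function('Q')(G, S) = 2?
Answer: Add(104, Mul(-51, Pow(31, Rational(1, 2)))) ≈ -179.96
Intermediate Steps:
Function('n')(Y) = 2
R = Add(2, Mul(-1, Pow(31, Rational(1, 2)))) (R = Add(2, Mul(-1, Pow(Add(12, 19), Rational(1, 2)))) = Add(2, Mul(-1, Pow(31, Rational(1, 2)))) ≈ -3.5678)
Add(Mul(51, R), Function('n')(7)) = Add(Mul(51, Add(2, Mul(-1, Pow(31, Rational(1, 2))))), 2) = Add(Add(102, Mul(-51, Pow(31, Rational(1, 2)))), 2) = Add(104, Mul(-51, Pow(31, Rational(1, 2))))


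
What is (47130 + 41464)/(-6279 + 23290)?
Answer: 88594/17011 ≈ 5.2080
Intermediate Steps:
(47130 + 41464)/(-6279 + 23290) = 88594/17011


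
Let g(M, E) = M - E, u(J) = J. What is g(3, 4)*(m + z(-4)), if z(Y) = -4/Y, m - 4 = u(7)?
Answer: -12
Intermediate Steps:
m = 11 (m = 4 + 7 = 11)
g(3, 4)*(m + z(-4)) = (3 - 1*4)*(11 - 4/(-4)) = (3 - 4)*(11 - 4*(-1/4)) = -(11 + 1) = -1*12 = -12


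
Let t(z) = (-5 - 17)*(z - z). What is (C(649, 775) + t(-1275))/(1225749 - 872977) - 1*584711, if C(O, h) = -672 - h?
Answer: -206269670339/352772 ≈ -5.8471e+5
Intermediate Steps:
t(z) = 0 (t(z) = -22*0 = 0)
(C(649, 775) + t(-1275))/(1225749 - 872977) - 1*584711 = ((-672 - 1*775) + 0)/(1225749 - 872977) - 1*584711 = ((-672 - 775) + 0)/352772 - 584711 = (-1447 + 0)*(1/352772) - 584711 = -1447*1/352772 - 584711 = -1447/352772 - 584711 = -206269670339/352772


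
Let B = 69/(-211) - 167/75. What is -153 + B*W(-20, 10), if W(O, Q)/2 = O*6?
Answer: 485177/1055 ≈ 459.88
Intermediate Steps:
W(O, Q) = 12*O (W(O, Q) = 2*(O*6) = 2*(6*O) = 12*O)
B = -40412/15825 (B = 69*(-1/211) - 167*1/75 = -69/211 - 167/75 = -40412/15825 ≈ -2.5537)
-153 + B*W(-20, 10) = -153 - 161648*(-20)/5275 = -153 - 40412/15825*(-240) = -153 + 646592/1055 = 485177/1055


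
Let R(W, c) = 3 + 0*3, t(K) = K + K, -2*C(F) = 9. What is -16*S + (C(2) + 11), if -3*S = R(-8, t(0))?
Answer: 45/2 ≈ 22.500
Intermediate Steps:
C(F) = -9/2 (C(F) = -½*9 = -9/2)
t(K) = 2*K
R(W, c) = 3 (R(W, c) = 3 + 0 = 3)
S = -1 (S = -⅓*3 = -1)
-16*S + (C(2) + 11) = -16*(-1) + (-9/2 + 11) = 16 + 13/2 = 45/2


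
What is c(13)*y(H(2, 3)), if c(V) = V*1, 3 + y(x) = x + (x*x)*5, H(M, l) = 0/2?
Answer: -39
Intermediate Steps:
H(M, l) = 0 (H(M, l) = 0*(1/2) = 0)
y(x) = -3 + x + 5*x**2 (y(x) = -3 + (x + (x*x)*5) = -3 + (x + x**2*5) = -3 + (x + 5*x**2) = -3 + x + 5*x**2)
c(V) = V
c(13)*y(H(2, 3)) = 13*(-3 + 0 + 5*0**2) = 13*(-3 + 0 + 5*0) = 13*(-3 + 0 + 0) = 13*(-3) = -39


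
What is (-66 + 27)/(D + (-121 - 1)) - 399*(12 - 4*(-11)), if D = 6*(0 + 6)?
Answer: -1921545/86 ≈ -22344.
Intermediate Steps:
D = 36 (D = 6*6 = 36)
(-66 + 27)/(D + (-121 - 1)) - 399*(12 - 4*(-11)) = (-66 + 27)/(36 + (-121 - 1)) - 399*(12 - 4*(-11)) = -39/(36 - 122) - 399*(12 + 44) = -39/(-86) - 399*56 = -39*(-1/86) - 22344 = 39/86 - 22344 = -1921545/86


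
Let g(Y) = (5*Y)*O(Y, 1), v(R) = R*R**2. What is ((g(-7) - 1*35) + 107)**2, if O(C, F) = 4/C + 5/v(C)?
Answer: 20548089/2401 ≈ 8558.1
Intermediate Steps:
v(R) = R**3
O(C, F) = 4/C + 5/C**3 (O(C, F) = 4/C + 5/(C**3) = 4/C + 5/C**3)
g(Y) = 5*Y*(4/Y + 5/Y**3) (g(Y) = (5*Y)*(4/Y + 5/Y**3) = 5*Y*(4/Y + 5/Y**3))
((g(-7) - 1*35) + 107)**2 = (((20 + 25/(-7)**2) - 1*35) + 107)**2 = (((20 + 25*(1/49)) - 35) + 107)**2 = (((20 + 25/49) - 35) + 107)**2 = ((1005/49 - 35) + 107)**2 = (-710/49 + 107)**2 = (4533/49)**2 = 20548089/2401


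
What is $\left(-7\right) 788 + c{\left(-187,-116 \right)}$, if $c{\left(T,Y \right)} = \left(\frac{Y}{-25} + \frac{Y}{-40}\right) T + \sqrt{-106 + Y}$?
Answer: $- \frac{346299}{50} + i \sqrt{222} \approx -6926.0 + 14.9 i$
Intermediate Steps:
$c{\left(T,Y \right)} = \sqrt{-106 + Y} - \frac{13 T Y}{200}$ ($c{\left(T,Y \right)} = \left(Y \left(- \frac{1}{25}\right) + Y \left(- \frac{1}{40}\right)\right) T + \sqrt{-106 + Y} = \left(- \frac{Y}{25} - \frac{Y}{40}\right) T + \sqrt{-106 + Y} = - \frac{13 Y}{200} T + \sqrt{-106 + Y} = - \frac{13 T Y}{200} + \sqrt{-106 + Y} = \sqrt{-106 + Y} - \frac{13 T Y}{200}$)
$\left(-7\right) 788 + c{\left(-187,-116 \right)} = \left(-7\right) 788 + \left(\sqrt{-106 - 116} - \left(- \frac{2431}{200}\right) \left(-116\right)\right) = -5516 - \left(\frac{70499}{50} - \sqrt{-222}\right) = -5516 - \left(\frac{70499}{50} - i \sqrt{222}\right) = - \frac{346299}{50} + i \sqrt{222}$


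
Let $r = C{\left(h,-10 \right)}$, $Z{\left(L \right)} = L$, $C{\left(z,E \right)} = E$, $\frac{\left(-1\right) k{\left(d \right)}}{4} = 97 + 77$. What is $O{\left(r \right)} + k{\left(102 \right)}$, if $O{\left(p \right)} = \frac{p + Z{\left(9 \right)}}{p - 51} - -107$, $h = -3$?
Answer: $- \frac{35928}{61} \approx -588.98$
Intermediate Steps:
$k{\left(d \right)} = -696$ ($k{\left(d \right)} = - 4 \left(97 + 77\right) = \left(-4\right) 174 = -696$)
$r = -10$
$O{\left(p \right)} = 107 + \frac{9 + p}{-51 + p}$ ($O{\left(p \right)} = \frac{p + 9}{p - 51} - -107 = \frac{9 + p}{-51 + p} + 107 = 107 + \frac{9 + p}{-51 + p}$)
$O{\left(r \right)} + k{\left(102 \right)} = \frac{12 \left(-454 + 9 \left(-10\right)\right)}{-51 - 10} - 696 = \frac{12 \left(-454 - 90\right)}{-61} - 696 = 12 \left(- \frac{1}{61}\right) \left(-544\right) - 696 = \frac{6528}{61} - 696 = - \frac{35928}{61}$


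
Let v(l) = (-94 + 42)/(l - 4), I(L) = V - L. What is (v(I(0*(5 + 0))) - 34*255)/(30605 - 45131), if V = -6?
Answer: 21662/36315 ≈ 0.59650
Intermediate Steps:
I(L) = -6 - L
v(l) = -52/(-4 + l)
(v(I(0*(5 + 0))) - 34*255)/(30605 - 45131) = (-52/(-4 + (-6 - 0*(5 + 0))) - 34*255)/(30605 - 45131) = (-52/(-4 + (-6 - 0*5)) - 8670)/(-14526) = (-52/(-4 + (-6 - 1*0)) - 8670)*(-1/14526) = (-52/(-4 + (-6 + 0)) - 8670)*(-1/14526) = (-52/(-4 - 6) - 8670)*(-1/14526) = (-52/(-10) - 8670)*(-1/14526) = (-52*(-⅒) - 8670)*(-1/14526) = (26/5 - 8670)*(-1/14526) = -43324/5*(-1/14526) = 21662/36315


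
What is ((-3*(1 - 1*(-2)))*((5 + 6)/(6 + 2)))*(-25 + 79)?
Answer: -2673/4 ≈ -668.25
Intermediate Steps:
((-3*(1 - 1*(-2)))*((5 + 6)/(6 + 2)))*(-25 + 79) = ((-3*(1 + 2))*(11/8))*54 = ((-3*3)*(11*(⅛)))*54 = -9*11/8*54 = -99/8*54 = -2673/4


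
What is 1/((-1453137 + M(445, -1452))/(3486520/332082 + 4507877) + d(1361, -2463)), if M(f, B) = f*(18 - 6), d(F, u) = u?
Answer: -748494148217/1843781480720148 ≈ -0.00040596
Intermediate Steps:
M(f, B) = 12*f (M(f, B) = f*12 = 12*f)
1/((-1453137 + M(445, -1452))/(3486520/332082 + 4507877) + d(1361, -2463)) = 1/((-1453137 + 12*445)/(3486520/332082 + 4507877) - 2463) = 1/((-1453137 + 5340)/(3486520*(1/332082) + 4507877) - 2463) = 1/(-1447797/(1743260/166041 + 4507877) - 2463) = 1/(-1447797/748494148217/166041 - 2463) = 1/(-1447797*166041/748494148217 - 2463) = 1/(-240393661677/748494148217 - 2463) = 1/(-1843781480720148/748494148217) = -748494148217/1843781480720148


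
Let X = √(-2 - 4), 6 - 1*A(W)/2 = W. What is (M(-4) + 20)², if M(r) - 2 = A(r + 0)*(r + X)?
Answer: 964 - 2320*I*√6 ≈ 964.0 - 5682.8*I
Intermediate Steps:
A(W) = 12 - 2*W
X = I*√6 (X = √(-6) = I*√6 ≈ 2.4495*I)
M(r) = 2 + (12 - 2*r)*(r + I*√6) (M(r) = 2 + (12 - 2*(r + 0))*(r + I*√6) = 2 + (12 - 2*r)*(r + I*√6))
(M(-4) + 20)² = ((2 - 2*(-4)*(-6 - 4) + 2*I*√6*(6 - 1*(-4))) + 20)² = ((2 - 2*(-4)*(-10) + 2*I*√6*(6 + 4)) + 20)² = ((2 - 80 + 2*I*√6*10) + 20)² = ((2 - 80 + 20*I*√6) + 20)² = ((-78 + 20*I*√6) + 20)² = (-58 + 20*I*√6)²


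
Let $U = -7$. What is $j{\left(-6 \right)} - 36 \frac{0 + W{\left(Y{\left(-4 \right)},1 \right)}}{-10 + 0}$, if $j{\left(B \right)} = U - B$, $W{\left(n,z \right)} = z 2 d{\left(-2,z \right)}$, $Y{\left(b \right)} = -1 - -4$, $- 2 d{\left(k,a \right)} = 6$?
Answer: $- \frac{113}{5} \approx -22.6$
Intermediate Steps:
$d{\left(k,a \right)} = -3$ ($d{\left(k,a \right)} = \left(- \frac{1}{2}\right) 6 = -3$)
$Y{\left(b \right)} = 3$ ($Y{\left(b \right)} = -1 + 4 = 3$)
$W{\left(n,z \right)} = - 6 z$ ($W{\left(n,z \right)} = z 2 \left(-3\right) = 2 z \left(-3\right) = - 6 z$)
$j{\left(B \right)} = -7 - B$
$j{\left(-6 \right)} - 36 \frac{0 + W{\left(Y{\left(-4 \right)},1 \right)}}{-10 + 0} = \left(-7 - -6\right) - 36 \frac{0 - 6}{-10 + 0} = \left(-7 + 6\right) - 36 \frac{0 - 6}{-10} = -1 - 36 \left(\left(-6\right) \left(- \frac{1}{10}\right)\right) = -1 - \frac{108}{5} = - \frac{113}{5}$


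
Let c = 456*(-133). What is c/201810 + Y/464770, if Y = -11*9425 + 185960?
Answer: -55149691/446643970 ≈ -0.12348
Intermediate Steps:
c = -60648
Y = 82285 (Y = -103675 + 185960 = 82285)
c/201810 + Y/464770 = -60648/201810 + 82285/464770 = -60648*1/201810 + 82285*(1/464770) = -1444/4805 + 16457/92954 = -55149691/446643970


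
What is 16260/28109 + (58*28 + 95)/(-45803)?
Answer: 696437409/1287476527 ≈ 0.54093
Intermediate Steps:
16260/28109 + (58*28 + 95)/(-45803) = 16260*(1/28109) + (1624 + 95)*(-1/45803) = 16260/28109 + 1719*(-1/45803) = 16260/28109 - 1719/45803 = 696437409/1287476527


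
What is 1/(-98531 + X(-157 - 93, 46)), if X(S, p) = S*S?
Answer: -1/36031 ≈ -2.7754e-5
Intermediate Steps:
X(S, p) = S²
1/(-98531 + X(-157 - 93, 46)) = 1/(-98531 + (-157 - 93)²) = 1/(-98531 + (-250)²) = 1/(-98531 + 62500) = 1/(-36031) = -1/36031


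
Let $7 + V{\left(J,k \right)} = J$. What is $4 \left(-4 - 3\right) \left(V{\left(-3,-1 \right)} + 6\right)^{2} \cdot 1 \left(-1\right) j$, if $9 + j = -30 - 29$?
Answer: $-30464$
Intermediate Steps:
$V{\left(J,k \right)} = -7 + J$
$j = -68$ ($j = -9 - 59 = -68$)
$4 \left(-4 - 3\right) \left(V{\left(-3,-1 \right)} + 6\right)^{2} \cdot 1 \left(-1\right) j = 4 \left(-4 - 3\right) \left(\left(-7 - 3\right) + 6\right)^{2} \cdot 1 \left(-1\right) \left(-68\right) = 4 \left(-7\right) \left(-10 + 6\right)^{2} \cdot 1 \left(-1\right) \left(-68\right) = - 28 \left(-4\right)^{2} \cdot 1 \left(-1\right) \left(-68\right) = - 28 \cdot 16 \cdot 1 \left(-1\right) \left(-68\right) = - 28 \cdot 16 \left(-1\right) \left(-68\right) = \left(-28\right) \left(-16\right) \left(-68\right) = 448 \left(-68\right) = -30464$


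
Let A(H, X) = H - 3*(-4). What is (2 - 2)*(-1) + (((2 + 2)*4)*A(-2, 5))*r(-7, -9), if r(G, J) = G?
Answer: -1120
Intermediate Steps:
A(H, X) = 12 + H (A(H, X) = H + 12 = 12 + H)
(2 - 2)*(-1) + (((2 + 2)*4)*A(-2, 5))*r(-7, -9) = (2 - 2)*(-1) + (((2 + 2)*4)*(12 - 2))*(-7) = 0*(-1) + ((4*4)*10)*(-7) = 0 + (16*10)*(-7) = 0 + 160*(-7) = 0 - 1120 = -1120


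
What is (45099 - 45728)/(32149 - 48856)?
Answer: 629/16707 ≈ 0.037649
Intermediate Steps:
(45099 - 45728)/(32149 - 48856) = -629/(-16707) = -629*(-1/16707) = 629/16707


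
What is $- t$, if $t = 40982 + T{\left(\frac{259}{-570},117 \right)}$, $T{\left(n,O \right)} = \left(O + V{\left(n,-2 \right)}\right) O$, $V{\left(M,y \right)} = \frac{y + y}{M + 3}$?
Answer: $- \frac{79060861}{1451} \approx -54487.0$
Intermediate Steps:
$V{\left(M,y \right)} = \frac{2 y}{3 + M}$
$T{\left(n,O \right)} = O \left(O - \frac{4}{3 + n}\right)$ ($T{\left(n,O \right)} = \left(O + 2 \left(-2\right) \frac{1}{3 + n}\right) O = \left(O - \frac{4}{3 + n}\right) O = O \left(O - \frac{4}{3 + n}\right)$)
$t = \frac{79060861}{1451}$ ($t = 40982 + \frac{117 \left(-4 + 117 \left(3 + \frac{259}{-570}\right)\right)}{3 + \frac{259}{-570}} = 40982 + \frac{117 \left(-4 + 117 \left(3 + 259 \left(- \frac{1}{570}\right)\right)\right)}{3 + 259 \left(- \frac{1}{570}\right)} = 40982 + \frac{117 \left(-4 + 117 \left(3 - \frac{259}{570}\right)\right)}{3 - \frac{259}{570}} = 40982 + \frac{117 \left(-4 + 117 \cdot \frac{1451}{570}\right)}{\frac{1451}{570}} = 40982 + 117 \cdot \frac{570}{1451} \left(-4 + \frac{56589}{190}\right) = 40982 + 117 \cdot \frac{570}{1451} \cdot \frac{55829}{190} = 40982 + \frac{19595979}{1451} = \frac{79060861}{1451} \approx 54487.0$)
$- t = \left(-1\right) \frac{79060861}{1451} = - \frac{79060861}{1451}$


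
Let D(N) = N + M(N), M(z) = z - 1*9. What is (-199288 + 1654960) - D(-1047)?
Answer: 1457775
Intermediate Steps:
M(z) = -9 + z (M(z) = z - 9 = -9 + z)
D(N) = -9 + 2*N (D(N) = N + (-9 + N) = -9 + 2*N)
(-199288 + 1654960) - D(-1047) = (-199288 + 1654960) - (-9 + 2*(-1047)) = 1455672 - (-9 - 2094) = 1455672 - 1*(-2103) = 1455672 + 2103 = 1457775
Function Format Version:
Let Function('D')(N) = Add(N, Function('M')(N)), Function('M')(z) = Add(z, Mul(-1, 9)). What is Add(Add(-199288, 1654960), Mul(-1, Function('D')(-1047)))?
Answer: 1457775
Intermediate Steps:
Function('M')(z) = Add(-9, z) (Function('M')(z) = Add(z, -9) = Add(-9, z))
Function('D')(N) = Add(-9, Mul(2, N)) (Function('D')(N) = Add(N, Add(-9, N)) = Add(-9, Mul(2, N)))
Add(Add(-199288, 1654960), Mul(-1, Function('D')(-1047))) = Add(Add(-199288, 1654960), Mul(-1, Add(-9, Mul(2, -1047)))) = Add(1455672, Mul(-1, Add(-9, -2094))) = Add(1455672, Mul(-1, -2103)) = Add(1455672, 2103) = 1457775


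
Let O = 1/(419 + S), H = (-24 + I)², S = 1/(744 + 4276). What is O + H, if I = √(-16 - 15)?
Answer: 1146347665/2103381 - 48*I*√31 ≈ 545.0 - 267.25*I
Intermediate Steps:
S = 1/5020 ≈ 0.00019920
I = I*√31 (I = √(-31) = I*√31 ≈ 5.5678*I)
H = (-24 + I*√31)² ≈ 545.0 - 267.25*I
O = 5020/2103381 (O = 1/(419 + 1/5020) = 1/(2103381/5020) = 5020/2103381 ≈ 0.0023866)
O + H = 5020/2103381 + (24 - I*√31)²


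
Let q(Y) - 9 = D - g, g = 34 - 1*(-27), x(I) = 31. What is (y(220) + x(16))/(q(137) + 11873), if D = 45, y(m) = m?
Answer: 251/11866 ≈ 0.021153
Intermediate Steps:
g = 61 (g = 34 + 27 = 61)
q(Y) = -7 (q(Y) = 9 + (45 - 1*61) = 9 + (45 - 61) = 9 - 16 = -7)
(y(220) + x(16))/(q(137) + 11873) = (220 + 31)/(-7 + 11873) = 251/11866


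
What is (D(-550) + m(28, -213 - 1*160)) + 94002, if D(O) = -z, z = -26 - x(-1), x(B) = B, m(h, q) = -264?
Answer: 93763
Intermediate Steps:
z = -25 (z = -26 - 1*(-1) = -26 + 1 = -25)
D(O) = 25 (D(O) = -1*(-25) = 25)
(D(-550) + m(28, -213 - 1*160)) + 94002 = (25 - 264) + 94002 = -239 + 94002 = 93763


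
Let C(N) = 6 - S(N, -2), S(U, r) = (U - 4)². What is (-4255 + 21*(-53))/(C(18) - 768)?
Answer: 2684/479 ≈ 5.6033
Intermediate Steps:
S(U, r) = (-4 + U)²
C(N) = 6 - (-4 + N)²
(-4255 + 21*(-53))/(C(18) - 768) = (-4255 + 21*(-53))/((6 - (-4 + 18)²) - 768) = (-4255 - 1113)/((6 - 1*14²) - 768) = -5368/((6 - 1*196) - 768) = -5368/((6 - 196) - 768) = -5368/(-190 - 768) = -5368/(-958) = -5368*(-1/958) = 2684/479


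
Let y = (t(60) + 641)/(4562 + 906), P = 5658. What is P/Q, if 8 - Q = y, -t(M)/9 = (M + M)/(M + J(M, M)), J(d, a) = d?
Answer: 3867243/5389 ≈ 717.62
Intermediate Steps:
t(M) = -9 (t(M) = -9*(M + M)/(M + M) = -9*2*M/(2*M) = -9*2*M*1/(2*M) = -9*1 = -9)
y = 158/1367 (y = (-9 + 641)/(4562 + 906) = 632/5468 = 632*(1/5468) = 158/1367 ≈ 0.11558)
Q = 10778/1367 (Q = 8 - 1*158/1367 = 8 - 158/1367 = 10778/1367 ≈ 7.8844)
P/Q = 5658/(10778/1367) = 5658*(1367/10778) = 3867243/5389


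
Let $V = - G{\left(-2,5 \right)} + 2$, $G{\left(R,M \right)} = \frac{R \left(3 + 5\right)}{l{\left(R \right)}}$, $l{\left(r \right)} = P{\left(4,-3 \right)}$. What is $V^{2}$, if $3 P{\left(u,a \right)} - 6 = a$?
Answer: $324$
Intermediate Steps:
$P{\left(u,a \right)} = 2 + \frac{a}{3}$
$l{\left(r \right)} = 1$ ($l{\left(r \right)} = 2 + \frac{1}{3} \left(-3\right) = 2 - 1 = 1$)
$G{\left(R,M \right)} = 8 R$ ($G{\left(R,M \right)} = \frac{R \left(3 + 5\right)}{1} = R 8 \cdot 1 = 8 R 1 = 8 R$)
$V = 18$ ($V = - 8 \left(-2\right) + 2 = \left(-1\right) \left(-16\right) + 2 = 16 + 2 = 18$)
$V^{2} = 18^{2} = 324$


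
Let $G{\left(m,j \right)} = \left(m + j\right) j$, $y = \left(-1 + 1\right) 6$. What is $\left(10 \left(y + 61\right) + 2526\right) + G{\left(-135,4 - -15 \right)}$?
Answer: $932$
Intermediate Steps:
$y = 0$ ($y = 0 \cdot 6 = 0$)
$G{\left(m,j \right)} = j \left(j + m\right)$ ($G{\left(m,j \right)} = \left(j + m\right) j = j \left(j + m\right)$)
$\left(10 \left(y + 61\right) + 2526\right) + G{\left(-135,4 - -15 \right)} = \left(10 \left(0 + 61\right) + 2526\right) + \left(4 - -15\right) \left(\left(4 - -15\right) - 135\right) = \left(10 \cdot 61 + 2526\right) + \left(4 + 15\right) \left(\left(4 + 15\right) - 135\right) = \left(610 + 2526\right) + 19 \left(19 - 135\right) = 3136 + 19 \left(-116\right) = 3136 - 2204 = 932$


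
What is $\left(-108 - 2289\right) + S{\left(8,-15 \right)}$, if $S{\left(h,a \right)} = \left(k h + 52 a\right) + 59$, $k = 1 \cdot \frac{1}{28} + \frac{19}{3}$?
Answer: $- \frac{64408}{21} \approx -3067.0$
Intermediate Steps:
$k = \frac{535}{84}$ ($k = 1 \cdot \frac{1}{28} + 19 \cdot \frac{1}{3} = \frac{1}{28} + \frac{19}{3} = \frac{535}{84} \approx 6.369$)
$S{\left(h,a \right)} = 59 + 52 a + \frac{535 h}{84}$ ($S{\left(h,a \right)} = \left(\frac{535 h}{84} + 52 a\right) + 59 = \left(52 a + \frac{535 h}{84}\right) + 59 = 59 + 52 a + \frac{535 h}{84}$)
$\left(-108 - 2289\right) + S{\left(8,-15 \right)} = \left(-108 - 2289\right) + \left(59 + 52 \left(-15\right) + \frac{535}{84} \cdot 8\right) = -2397 + \left(59 - 780 + \frac{1070}{21}\right) = -2397 - \frac{14071}{21} = - \frac{64408}{21}$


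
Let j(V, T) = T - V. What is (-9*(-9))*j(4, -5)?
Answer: -729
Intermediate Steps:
(-9*(-9))*j(4, -5) = (-9*(-9))*(-5 - 1*4) = 81*(-5 - 4) = 81*(-9) = -729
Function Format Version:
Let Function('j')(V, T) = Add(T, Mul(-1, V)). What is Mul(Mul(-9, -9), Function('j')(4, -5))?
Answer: -729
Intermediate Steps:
Mul(Mul(-9, -9), Function('j')(4, -5)) = Mul(Mul(-9, -9), Add(-5, Mul(-1, 4))) = Mul(81, Add(-5, -4)) = Mul(81, -9) = -729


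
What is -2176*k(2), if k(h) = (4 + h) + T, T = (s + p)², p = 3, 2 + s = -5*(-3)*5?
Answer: -12581632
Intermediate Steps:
s = 73 (s = -2 - 5*(-3)*5 = -2 + 15*5 = -2 + 75 = 73)
T = 5776 (T = (73 + 3)² = 76² = 5776)
k(h) = 5780 + h (k(h) = (4 + h) + 5776 = 5780 + h)
-2176*k(2) = -2176*(5780 + 2) = -2176*5782 = -12581632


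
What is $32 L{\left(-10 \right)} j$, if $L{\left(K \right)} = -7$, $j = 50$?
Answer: $-11200$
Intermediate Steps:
$32 L{\left(-10 \right)} j = 32 \left(-7\right) 50 = \left(-224\right) 50 = -11200$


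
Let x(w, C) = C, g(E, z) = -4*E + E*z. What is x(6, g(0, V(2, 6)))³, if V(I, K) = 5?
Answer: 0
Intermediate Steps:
x(6, g(0, V(2, 6)))³ = (0*(-4 + 5))³ = (0*1)³ = 0³ = 0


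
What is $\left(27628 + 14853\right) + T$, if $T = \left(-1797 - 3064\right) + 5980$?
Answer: $43600$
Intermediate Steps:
$T = 1119$ ($T = -4861 + 5980 = 1119$)
$\left(27628 + 14853\right) + T = \left(27628 + 14853\right) + 1119 = 42481 + 1119 = 43600$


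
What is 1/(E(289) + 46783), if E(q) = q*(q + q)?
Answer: 1/213825 ≈ 4.6767e-6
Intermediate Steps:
E(q) = 2*q**2 (E(q) = q*(2*q) = 2*q**2)
1/(E(289) + 46783) = 1/(2*289**2 + 46783) = 1/(2*83521 + 46783) = 1/(167042 + 46783) = 1/213825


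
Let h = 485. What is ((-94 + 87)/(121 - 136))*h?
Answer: 679/3 ≈ 226.33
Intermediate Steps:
((-94 + 87)/(121 - 136))*h = ((-94 + 87)/(121 - 136))*485 = -7/(-15)*485 = -7*(-1/15)*485 = (7/15)*485 = 679/3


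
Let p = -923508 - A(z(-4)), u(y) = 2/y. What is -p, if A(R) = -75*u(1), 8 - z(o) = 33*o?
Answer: 923358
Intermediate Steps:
z(o) = 8 - 33*o
A(R) = -150 (A(R) = -150/1 = -150)
p = -923358 (p = -923508 - 1*(-150) = -923508 + 150 = -923358)
-p = -1*(-923358) = 923358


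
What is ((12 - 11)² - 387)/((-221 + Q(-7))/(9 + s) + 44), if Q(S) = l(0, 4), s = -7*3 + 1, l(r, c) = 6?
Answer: -4246/699 ≈ -6.0744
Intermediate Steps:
s = -20 (s = -21 + 1 = -20)
Q(S) = 6
((12 - 11)² - 387)/((-221 + Q(-7))/(9 + s) + 44) = ((12 - 11)² - 387)/((-221 + 6)/(9 - 20) + 44) = (1² - 387)/(-215/(-11) + 44) = (1 - 387)/(-215*(-1/11) + 44) = -386/(215/11 + 44) = -386/699/11 = -386*11/699 = -4246/699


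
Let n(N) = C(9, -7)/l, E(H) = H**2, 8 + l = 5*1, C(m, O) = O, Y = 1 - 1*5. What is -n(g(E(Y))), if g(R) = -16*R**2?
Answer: -7/3 ≈ -2.3333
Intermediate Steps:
Y = -4 (Y = 1 - 5 = -4)
l = -3 (l = -8 + 5*1 = -8 + 5 = -3)
n(N) = 7/3 (n(N) = -7/(-3) = -7*(-1/3) = 7/3)
-n(g(E(Y))) = -1*7/3 = -7/3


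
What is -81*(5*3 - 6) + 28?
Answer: -701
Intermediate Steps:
-81*(5*3 - 6) + 28 = -81*(15 - 6) + 28 = -81*9 + 28 = -729 + 28 = -701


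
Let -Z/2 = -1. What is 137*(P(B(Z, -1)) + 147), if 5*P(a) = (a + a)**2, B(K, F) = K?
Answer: 102887/5 ≈ 20577.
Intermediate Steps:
Z = 2 (Z = -2*(-1) = 2)
P(a) = 4*a**2/5 (P(a) = (a + a)**2/5 = (2*a)**2/5 = (4*a**2)/5 = 4*a**2/5)
137*(P(B(Z, -1)) + 147) = 137*((4/5)*2**2 + 147) = 137*((4/5)*4 + 147) = 137*(16/5 + 147) = 137*(751/5) = 102887/5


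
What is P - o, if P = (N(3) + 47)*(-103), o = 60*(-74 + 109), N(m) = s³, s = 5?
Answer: -19816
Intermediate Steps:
N(m) = 125 (N(m) = 5³ = 125)
o = 2100 (o = 60*35 = 2100)
P = -17716 (P = (125 + 47)*(-103) = 172*(-103) = -17716)
P - o = -17716 - 1*2100 = -17716 - 2100 = -19816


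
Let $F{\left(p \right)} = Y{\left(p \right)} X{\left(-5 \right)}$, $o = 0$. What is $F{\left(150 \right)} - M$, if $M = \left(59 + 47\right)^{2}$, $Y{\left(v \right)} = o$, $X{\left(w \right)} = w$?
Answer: $-11236$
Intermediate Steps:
$Y{\left(v \right)} = 0$
$F{\left(p \right)} = 0$ ($F{\left(p \right)} = 0 \left(-5\right) = 0$)
$M = 11236$ ($M = 106^{2} = 11236$)
$F{\left(150 \right)} - M = 0 - 11236 = -11236$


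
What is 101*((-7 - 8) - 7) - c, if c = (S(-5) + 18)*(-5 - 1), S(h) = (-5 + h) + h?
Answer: -2204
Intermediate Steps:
S(h) = -5 + 2*h
c = -18 (c = ((-5 + 2*(-5)) + 18)*(-5 - 1) = ((-5 - 10) + 18)*(-6) = (-15 + 18)*(-6) = 3*(-6) = -18)
101*((-7 - 8) - 7) - c = 101*((-7 - 8) - 7) - 1*(-18) = 101*(-15 - 7) + 18 = 101*(-22) + 18 = -2222 + 18 = -2204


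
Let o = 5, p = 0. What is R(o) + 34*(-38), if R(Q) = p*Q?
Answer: -1292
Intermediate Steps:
R(Q) = 0 (R(Q) = 0*Q = 0)
R(o) + 34*(-38) = 0 + 34*(-38) = 0 - 1292 = -1292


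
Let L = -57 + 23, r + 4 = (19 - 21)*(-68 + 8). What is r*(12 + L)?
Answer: -2552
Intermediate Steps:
r = 116 (r = -4 + (19 - 21)*(-68 + 8) = -4 - 2*(-60) = -4 + 120 = 116)
L = -34
r*(12 + L) = 116*(12 - 34) = 116*(-22) = -2552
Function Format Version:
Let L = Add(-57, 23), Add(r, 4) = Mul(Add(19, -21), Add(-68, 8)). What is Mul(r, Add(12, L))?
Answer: -2552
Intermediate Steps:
r = 116 (r = Add(-4, Mul(Add(19, -21), Add(-68, 8))) = Add(-4, Mul(-2, -60)) = Add(-4, 120) = 116)
L = -34
Mul(r, Add(12, L)) = Mul(116, Add(12, -34)) = Mul(116, -22) = -2552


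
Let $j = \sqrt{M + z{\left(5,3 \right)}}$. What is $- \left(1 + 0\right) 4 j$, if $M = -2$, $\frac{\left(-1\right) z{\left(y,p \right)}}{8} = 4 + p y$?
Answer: $- 4 i \sqrt{154} \approx - 49.639 i$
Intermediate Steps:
$z{\left(y,p \right)} = -32 - 8 p y$ ($z{\left(y,p \right)} = - 8 \left(4 + p y\right) = -32 - 8 p y$)
$j = i \sqrt{154}$ ($j = \sqrt{-2 - \left(32 + 24 \cdot 5\right)} = \sqrt{-2 - 152} = \sqrt{-154} = i \sqrt{154} \approx 12.41 i$)
$- \left(1 + 0\right) 4 j = - \left(1 + 0\right) 4 i \sqrt{154} = - 1 \cdot 4 i \sqrt{154} = \left(-1\right) 4 i \sqrt{154} = - 4 i \sqrt{154}$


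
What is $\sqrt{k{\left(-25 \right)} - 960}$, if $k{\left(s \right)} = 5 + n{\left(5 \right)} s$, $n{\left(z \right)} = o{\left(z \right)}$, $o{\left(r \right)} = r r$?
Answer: $2 i \sqrt{395} \approx 39.749 i$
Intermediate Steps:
$o{\left(r \right)} = r^{2}$
$n{\left(z \right)} = z^{2}$
$k{\left(s \right)} = 5 + 25 s$ ($k{\left(s \right)} = 5 + 5^{2} s = 5 + 25 s$)
$\sqrt{k{\left(-25 \right)} - 960} = \sqrt{\left(5 + 25 \left(-25\right)\right) - 960} = \sqrt{\left(5 - 625\right) - 960} = \sqrt{-620 - 960} = \sqrt{-1580} = 2 i \sqrt{395}$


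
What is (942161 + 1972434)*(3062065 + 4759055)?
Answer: 22795397246400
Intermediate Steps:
(942161 + 1972434)*(3062065 + 4759055) = 2914595*7821120 = 22795397246400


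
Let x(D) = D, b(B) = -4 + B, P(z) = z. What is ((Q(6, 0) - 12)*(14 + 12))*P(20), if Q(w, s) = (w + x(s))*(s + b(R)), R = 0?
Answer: -18720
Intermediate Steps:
Q(w, s) = (-4 + s)*(s + w) (Q(w, s) = (w + s)*(s + (-4 + 0)) = (s + w)*(s - 4) = (s + w)*(-4 + s) = (-4 + s)*(s + w))
((Q(6, 0) - 12)*(14 + 12))*P(20) = (((0² - 4*0 - 4*6 + 0*6) - 12)*(14 + 12))*20 = (((0 + 0 - 24 + 0) - 12)*26)*20 = ((-24 - 12)*26)*20 = -36*26*20 = -936*20 = -18720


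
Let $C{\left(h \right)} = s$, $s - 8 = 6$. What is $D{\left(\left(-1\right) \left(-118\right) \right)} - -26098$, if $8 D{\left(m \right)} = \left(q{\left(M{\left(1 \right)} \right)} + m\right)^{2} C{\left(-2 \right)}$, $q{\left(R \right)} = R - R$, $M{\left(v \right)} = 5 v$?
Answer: $50465$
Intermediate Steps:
$s = 14$ ($s = 8 + 6 = 14$)
$C{\left(h \right)} = 14$
$q{\left(R \right)} = 0$
$D{\left(m \right)} = \frac{7 m^{2}}{4}$ ($D{\left(m \right)} = \frac{\left(0 + m\right)^{2} \cdot 14}{8} = \frac{m^{2} \cdot 14}{8} = \frac{14 m^{2}}{8} = \frac{7 m^{2}}{4}$)
$D{\left(\left(-1\right) \left(-118\right) \right)} - -26098 = \frac{7 \left(\left(-1\right) \left(-118\right)\right)^{2}}{4} - -26098 = \frac{7 \cdot 118^{2}}{4} + 26098 = \frac{7}{4} \cdot 13924 + 26098 = 24367 + 26098 = 50465$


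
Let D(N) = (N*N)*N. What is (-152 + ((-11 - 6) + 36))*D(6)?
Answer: -28728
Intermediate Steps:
D(N) = N³ (D(N) = N²*N = N³)
(-152 + ((-11 - 6) + 36))*D(6) = (-152 + ((-11 - 6) + 36))*6³ = (-152 + (-17 + 36))*216 = (-152 + 19)*216 = -133*216 = -28728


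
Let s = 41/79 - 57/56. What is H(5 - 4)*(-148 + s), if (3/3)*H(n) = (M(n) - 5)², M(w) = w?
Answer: -1313918/553 ≈ -2376.0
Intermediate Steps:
H(n) = (-5 + n)² (H(n) = (n - 5)² = (-5 + n)²)
s = -2207/4424 (s = 41*(1/79) - 57*1/56 = 41/79 - 57/56 = -2207/4424 ≈ -0.49887)
H(5 - 4)*(-148 + s) = (-5 + (5 - 4))²*(-148 - 2207/4424) = (-5 + 1)²*(-656959/4424) = (-4)²*(-656959/4424) = 16*(-656959/4424) = -1313918/553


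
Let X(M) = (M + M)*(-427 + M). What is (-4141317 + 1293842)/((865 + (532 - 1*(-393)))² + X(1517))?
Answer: -569495/1302232 ≈ -0.43732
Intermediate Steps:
X(M) = 2*M*(-427 + M) (X(M) = (2*M)*(-427 + M) = 2*M*(-427 + M))
(-4141317 + 1293842)/((865 + (532 - 1*(-393)))² + X(1517)) = (-4141317 + 1293842)/((865 + (532 - 1*(-393)))² + 2*1517*(-427 + 1517)) = -2847475/((865 + (532 + 393))² + 2*1517*1090) = -2847475/((865 + 925)² + 3307060) = -2847475/(1790² + 3307060) = -2847475/(3204100 + 3307060) = -2847475/6511160 = -2847475*1/6511160 = -569495/1302232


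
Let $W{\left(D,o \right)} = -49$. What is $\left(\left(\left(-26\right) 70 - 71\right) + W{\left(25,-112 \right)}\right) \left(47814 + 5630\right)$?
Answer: $-103681360$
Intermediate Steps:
$\left(\left(\left(-26\right) 70 - 71\right) + W{\left(25,-112 \right)}\right) \left(47814 + 5630\right) = \left(\left(\left(-26\right) 70 - 71\right) - 49\right) \left(47814 + 5630\right) = \left(\left(-1820 - 71\right) - 49\right) 53444 = \left(-1891 - 49\right) 53444 = \left(-1940\right) 53444 = -103681360$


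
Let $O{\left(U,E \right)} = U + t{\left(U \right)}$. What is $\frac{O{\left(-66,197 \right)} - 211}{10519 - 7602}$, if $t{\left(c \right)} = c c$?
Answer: $\frac{4079}{2917} \approx 1.3984$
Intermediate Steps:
$t{\left(c \right)} = c^{2}$
$O{\left(U,E \right)} = U + U^{2}$
$\frac{O{\left(-66,197 \right)} - 211}{10519 - 7602} = \frac{- 66 \left(1 - 66\right) - 211}{10519 - 7602} = \frac{\left(-66\right) \left(-65\right) - 211}{2917} = \left(4290 - 211\right) \frac{1}{2917} = 4079 \cdot \frac{1}{2917} = \frac{4079}{2917}$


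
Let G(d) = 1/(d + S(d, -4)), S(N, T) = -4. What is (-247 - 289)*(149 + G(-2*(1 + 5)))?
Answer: -159661/2 ≈ -79831.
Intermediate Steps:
G(d) = 1/(-4 + d) (G(d) = 1/(d - 4) = 1/(-4 + d))
(-247 - 289)*(149 + G(-2*(1 + 5))) = (-247 - 289)*(149 + 1/(-4 - 2*(1 + 5))) = -536*(149 + 1/(-4 - 2*6)) = -536*(149 + 1/(-4 - 12)) = -536*(149 + 1/(-16)) = -536*(149 - 1/16) = -536*2383/16 = -159661/2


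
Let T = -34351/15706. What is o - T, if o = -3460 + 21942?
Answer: 290312643/15706 ≈ 18484.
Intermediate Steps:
o = 18482
T = -34351/15706 (T = -34351*1/15706 = -34351/15706 ≈ -2.1871)
o - T = 18482 - 1*(-34351/15706) = 18482 + 34351/15706 = 290312643/15706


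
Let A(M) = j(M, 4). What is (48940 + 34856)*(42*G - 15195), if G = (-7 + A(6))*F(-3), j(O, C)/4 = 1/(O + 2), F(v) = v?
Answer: -1204651296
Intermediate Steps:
j(O, C) = 4/(2 + O) (j(O, C) = 4/(O + 2) = 4/(2 + O))
A(M) = 4/(2 + M)
G = 39/2 (G = (-7 + 4/(2 + 6))*(-3) = (-7 + 4/8)*(-3) = (-7 + 4*(⅛))*(-3) = (-7 + ½)*(-3) = -13/2*(-3) = 39/2 ≈ 19.500)
(48940 + 34856)*(42*G - 15195) = (48940 + 34856)*(42*(39/2) - 15195) = 83796*(819 - 15195) = 83796*(-14376) = -1204651296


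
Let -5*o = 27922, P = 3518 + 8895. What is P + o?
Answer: 34143/5 ≈ 6828.6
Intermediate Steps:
P = 12413
o = -27922/5 (o = -1/5*27922 = -27922/5 ≈ -5584.4)
P + o = 12413 - 27922/5 = 34143/5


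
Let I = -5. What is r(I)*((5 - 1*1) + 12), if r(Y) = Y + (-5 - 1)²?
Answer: 496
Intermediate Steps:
r(Y) = 36 + Y (r(Y) = Y + (-6)² = Y + 36 = 36 + Y)
r(I)*((5 - 1*1) + 12) = (36 - 5)*((5 - 1*1) + 12) = 31*((5 - 1) + 12) = 31*(4 + 12) = 31*16 = 496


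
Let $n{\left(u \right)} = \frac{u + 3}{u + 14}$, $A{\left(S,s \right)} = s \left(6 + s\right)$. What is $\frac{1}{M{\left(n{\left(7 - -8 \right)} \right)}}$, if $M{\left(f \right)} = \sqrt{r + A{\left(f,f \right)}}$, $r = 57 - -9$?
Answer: $\frac{29 \sqrt{58962}}{58962} \approx 0.11943$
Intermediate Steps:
$n{\left(u \right)} = \frac{3 + u}{14 + u}$
$r = 66$ ($r = 57 + 9 = 66$)
$M{\left(f \right)} = \sqrt{66 + f \left(6 + f\right)}$
$\frac{1}{M{\left(n{\left(7 - -8 \right)} \right)}} = \frac{1}{\sqrt{66 + \frac{3 + \left(7 - -8\right)}{14 + \left(7 - -8\right)} \left(6 + \frac{3 + \left(7 - -8\right)}{14 + \left(7 - -8\right)}\right)}} = \frac{1}{\sqrt{66 + \frac{3 + \left(7 + 8\right)}{14 + \left(7 + 8\right)} \left(6 + \frac{3 + \left(7 + 8\right)}{14 + \left(7 + 8\right)}\right)}} = \frac{1}{\sqrt{66 + \frac{3 + 15}{14 + 15} \left(6 + \frac{3 + 15}{14 + 15}\right)}} = \frac{1}{\sqrt{66 + \frac{1}{29} \cdot 18 \left(6 + \frac{1}{29} \cdot 18\right)}} = \frac{1}{\sqrt{66 + \frac{18 \left(6 + \frac{18}{29}\right)}{29}}} = \frac{1}{\sqrt{66 + \frac{18}{29} \cdot \frac{192}{29}}} = \frac{1}{\sqrt{66 + \frac{3456}{841}}} = \frac{1}{\sqrt{\frac{58962}{841}}} = \frac{1}{\frac{1}{29} \sqrt{58962}} = \frac{29 \sqrt{58962}}{58962}$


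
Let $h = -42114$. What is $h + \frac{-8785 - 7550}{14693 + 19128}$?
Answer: $- \frac{1424353929}{33821} \approx -42115.0$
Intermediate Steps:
$h + \frac{-8785 - 7550}{14693 + 19128} = -42114 + \frac{-8785 - 7550}{14693 + 19128} = -42114 - \frac{16335}{33821} = - \frac{1424353929}{33821}$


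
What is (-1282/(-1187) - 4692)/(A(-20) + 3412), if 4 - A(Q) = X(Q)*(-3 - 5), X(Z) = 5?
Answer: -2784061/2051136 ≈ -1.3573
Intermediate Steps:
A(Q) = 44 (A(Q) = 4 - 5*(-3 - 5) = 4 - 5*(-8) = 4 - 1*(-40) = 4 + 40 = 44)
(-1282/(-1187) - 4692)/(A(-20) + 3412) = (-1282/(-1187) - 4692)/(44 + 3412) = (-1282*(-1/1187) - 4692)/3456 = (1282/1187 - 4692)*(1/3456) = -5568122/1187*1/3456 = -2784061/2051136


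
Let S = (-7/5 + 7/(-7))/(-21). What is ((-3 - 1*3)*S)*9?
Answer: -216/35 ≈ -6.1714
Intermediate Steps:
S = 4/35 (S = (-7*1/5 + 7*(-1/7))*(-1/21) = (-7/5 - 1)*(-1/21) = -12/5*(-1/21) = 4/35 ≈ 0.11429)
((-3 - 1*3)*S)*9 = ((-3 - 1*3)*(4/35))*9 = ((-3 - 3)*(4/35))*9 = -6*4/35*9 = -24/35*9 = -216/35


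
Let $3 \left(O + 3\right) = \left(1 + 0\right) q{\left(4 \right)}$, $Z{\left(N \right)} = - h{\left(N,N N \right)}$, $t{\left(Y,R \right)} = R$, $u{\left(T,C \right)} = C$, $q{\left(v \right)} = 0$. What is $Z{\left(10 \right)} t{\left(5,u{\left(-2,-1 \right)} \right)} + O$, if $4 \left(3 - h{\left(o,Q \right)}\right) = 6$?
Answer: $- \frac{3}{2} \approx -1.5$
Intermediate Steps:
$h{\left(o,Q \right)} = \frac{3}{2}$ ($h{\left(o,Q \right)} = 3 - \frac{3}{2} = \frac{3}{2}$)
$Z{\left(N \right)} = - \frac{3}{2}$ ($Z{\left(N \right)} = \left(-1\right) \frac{3}{2} = - \frac{3}{2}$)
$O = -3$ ($O = -3 + \frac{\left(1 + 0\right) 0}{3} = -3 + \frac{1 \cdot 0}{3} = -3 + \frac{1}{3} \cdot 0 = -3 + 0 = -3$)
$Z{\left(10 \right)} t{\left(5,u{\left(-2,-1 \right)} \right)} + O = \left(- \frac{3}{2}\right) \left(-1\right) - 3 = \frac{3}{2} - 3 = - \frac{3}{2}$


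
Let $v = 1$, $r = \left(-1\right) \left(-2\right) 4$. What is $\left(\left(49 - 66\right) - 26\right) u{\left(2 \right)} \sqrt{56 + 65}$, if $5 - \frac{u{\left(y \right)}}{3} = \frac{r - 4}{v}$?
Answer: $-1419$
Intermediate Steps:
$r = 8$ ($r = 2 \cdot 4 = 8$)
$u{\left(y \right)} = 3$ ($u{\left(y \right)} = 15 - 3 \frac{8 - 4}{1} = 15 - 3 \cdot 1 \cdot 4 = 15 - 12 = 3$)
$\left(\left(49 - 66\right) - 26\right) u{\left(2 \right)} \sqrt{56 + 65} = \left(\left(49 - 66\right) - 26\right) 3 \sqrt{56 + 65} = \left(-17 - 26\right) 3 \sqrt{121} = \left(-43\right) 3 \cdot 11 = \left(-129\right) 11 = -1419$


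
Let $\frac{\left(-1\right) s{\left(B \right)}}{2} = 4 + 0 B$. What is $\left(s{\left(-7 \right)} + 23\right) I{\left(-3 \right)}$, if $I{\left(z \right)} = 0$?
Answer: $0$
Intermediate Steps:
$s{\left(B \right)} = -8$ ($s{\left(B \right)} = - 2 \left(4 + 0 B\right) = - 2 \left(4 + 0\right) = \left(-2\right) 4 = -8$)
$\left(s{\left(-7 \right)} + 23\right) I{\left(-3 \right)} = \left(-8 + 23\right) 0 = 15 \cdot 0 = 0$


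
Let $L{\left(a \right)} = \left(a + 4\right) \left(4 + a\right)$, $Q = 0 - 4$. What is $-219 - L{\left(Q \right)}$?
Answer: $-219$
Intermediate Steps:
$Q = -4$ ($Q = 0 - 4 = -4$)
$L{\left(a \right)} = \left(4 + a\right)^{2}$ ($L{\left(a \right)} = \left(4 + a\right) \left(4 + a\right) = \left(4 + a\right)^{2}$)
$-219 - L{\left(Q \right)} = -219 - \left(4 - 4\right)^{2} = -219 - 0^{2} = -219 - 0 = -219 + 0 = -219$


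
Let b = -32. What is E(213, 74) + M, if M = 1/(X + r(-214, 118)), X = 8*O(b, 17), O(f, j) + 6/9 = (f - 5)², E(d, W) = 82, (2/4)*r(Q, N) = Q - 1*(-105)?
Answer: 2639255/32186 ≈ 82.000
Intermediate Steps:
r(Q, N) = 210 + 2*Q (r(Q, N) = 2*(Q - 1*(-105)) = 2*(Q + 105) = 2*(105 + Q) = 210 + 2*Q)
O(f, j) = -⅔ + (-5 + f)² (O(f, j) = -⅔ + (f - 5)² = -⅔ + (-5 + f)²)
X = 32840/3 (X = 8*(-⅔ + (-5 - 32)²) = 8*(-⅔ + (-37)²) = 8*(-⅔ + 1369) = 8*(4105/3) = 32840/3 ≈ 10947.)
M = 3/32186 (M = 1/(32840/3 + (210 + 2*(-214))) = 1/(32840/3 + (210 - 428)) = 1/(32840/3 - 218) = 1/(32186/3) = 3/32186 ≈ 9.3208e-5)
E(213, 74) + M = 82 + 3/32186 = 2639255/32186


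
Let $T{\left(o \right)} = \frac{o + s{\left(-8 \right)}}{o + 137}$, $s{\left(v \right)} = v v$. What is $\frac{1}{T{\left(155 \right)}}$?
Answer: $\frac{4}{3} \approx 1.3333$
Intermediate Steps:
$s{\left(v \right)} = v^{2}$
$T{\left(o \right)} = \frac{64 + o}{137 + o}$ ($T{\left(o \right)} = \frac{o + \left(-8\right)^{2}}{o + 137} = \frac{o + 64}{137 + o} = \frac{64 + o}{137 + o}$)
$\frac{1}{T{\left(155 \right)}} = \frac{1}{\frac{1}{137 + 155} \left(64 + 155\right)} = \frac{1}{\frac{1}{292} \cdot 219} = \frac{1}{\frac{3}{4}} = \frac{4}{3}$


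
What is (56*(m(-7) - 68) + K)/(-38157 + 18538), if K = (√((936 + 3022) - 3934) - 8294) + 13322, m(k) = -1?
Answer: -1164/19619 - 2*√6/19619 ≈ -0.059580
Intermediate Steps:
K = 5028 + 2*√6 (K = (√(3958 - 3934) - 8294) + 13322 = (√24 - 8294) + 13322 = (2*√6 - 8294) + 13322 = (-8294 + 2*√6) + 13322 = 5028 + 2*√6 ≈ 5032.9)
(56*(m(-7) - 68) + K)/(-38157 + 18538) = (56*(-1 - 68) + (5028 + 2*√6))/(-38157 + 18538) = (56*(-69) + (5028 + 2*√6))/(-19619) = (-3864 + (5028 + 2*√6))*(-1/19619) = (1164 + 2*√6)*(-1/19619) = -1164/19619 - 2*√6/19619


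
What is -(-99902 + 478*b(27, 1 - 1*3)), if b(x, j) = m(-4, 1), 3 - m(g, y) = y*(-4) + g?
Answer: 94644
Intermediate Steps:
m(g, y) = 3 - g + 4*y (m(g, y) = 3 - (y*(-4) + g) = 3 - (-4*y + g) = 3 - (g - 4*y) = 3 + (-g + 4*y) = 3 - g + 4*y)
b(x, j) = 11 (b(x, j) = 3 - 1*(-4) + 4*1 = 3 + 4 + 4 = 11)
-(-99902 + 478*b(27, 1 - 1*3)) = -478/(1/(11 - 209)) = -478/(1/(-198)) = -478/(-1/198) = -478*(-198) = 94644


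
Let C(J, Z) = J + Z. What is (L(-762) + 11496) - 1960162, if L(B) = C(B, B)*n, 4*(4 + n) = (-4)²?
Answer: -1948666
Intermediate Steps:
n = 0 (n = -4 + (¼)*(-4)² = -4 + (¼)*16 = -4 + 4 = 0)
L(B) = 0 (L(B) = (B + B)*0 = (2*B)*0 = 0)
(L(-762) + 11496) - 1960162 = (0 + 11496) - 1960162 = 11496 - 1960162 = -1948666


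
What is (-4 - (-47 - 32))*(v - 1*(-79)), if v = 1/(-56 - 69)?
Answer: 29622/5 ≈ 5924.4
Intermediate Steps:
v = -1/125 (v = 1/(-125) = -1/125 ≈ -0.0080000)
(-4 - (-47 - 32))*(v - 1*(-79)) = (-4 - (-47 - 32))*(-1/125 - 1*(-79)) = (-4 - 1*(-79))*(-1/125 + 79) = (-4 + 79)*(9874/125) = 75*(9874/125) = 29622/5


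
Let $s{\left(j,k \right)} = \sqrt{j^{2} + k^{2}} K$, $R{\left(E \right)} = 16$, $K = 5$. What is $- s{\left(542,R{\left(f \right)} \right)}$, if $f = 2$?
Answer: $- 10 \sqrt{73505} \approx -2711.2$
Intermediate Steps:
$s{\left(j,k \right)} = 5 \sqrt{j^{2} + k^{2}}$ ($s{\left(j,k \right)} = \sqrt{j^{2} + k^{2}} \cdot 5 = 5 \sqrt{j^{2} + k^{2}}$)
$- s{\left(542,R{\left(f \right)} \right)} = - 5 \sqrt{542^{2} + 16^{2}} = - 5 \sqrt{293764 + 256} = - 5 \sqrt{294020} = - 5 \cdot 2 \sqrt{73505} = - 10 \sqrt{73505}$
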